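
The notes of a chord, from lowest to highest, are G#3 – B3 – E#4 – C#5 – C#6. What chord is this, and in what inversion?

Reducing to letter names: G#, B, E#, C#. These stack in thirds as C#–E#–G#–B — a C# dominant seventh chord.
G# is the fifth of C# dominant seventh; fifth in the bass means second inversion (figured bass 4/3).

C# dominant seventh, second inversion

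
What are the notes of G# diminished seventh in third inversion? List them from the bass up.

F, G#, B, D

G# diminished seventh is G#–B–D–F. Third inversion puts the seventh (F) in the bass, with the remaining tones above: F, G#, B, D.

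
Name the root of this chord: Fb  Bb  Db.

Bb

Reordering Fb, Bb, Db into stacked thirds gives Bb–Db–Fb; the bottom of that stack, Bb, is the root.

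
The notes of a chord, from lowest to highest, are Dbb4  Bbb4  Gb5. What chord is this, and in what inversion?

Gb diminished, second inversion

The distinct note names are Dbb, Bbb, Gb. Stacked in thirds they read Gb–Bbb–Dbb, which is a diminished triad on Gb.
The lowest note is Dbb, the fifth of the chord, so this is second inversion (figured bass 6/4).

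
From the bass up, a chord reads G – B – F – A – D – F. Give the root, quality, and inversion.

The pitch classes G, B, F, A, D arrange in thirds as G–B–D–F–A: a G dominant ninth chord.
With the root (G) in the bass, the chord is in root position.

G dominant ninth, root position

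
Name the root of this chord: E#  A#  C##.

Reordering E#, A#, C## into stacked thirds gives A#–C##–E#; the bottom of that stack, A#, is the root.

A#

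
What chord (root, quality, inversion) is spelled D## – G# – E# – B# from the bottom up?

E# minor-major seventh, third inversion

The pitch classes D##, G#, E#, B# arrange in thirds as E#–G#–B#–D##: an E# minor-major seventh chord.
The lowest note is D##, the seventh of the chord, so this is third inversion (figured bass 4/2).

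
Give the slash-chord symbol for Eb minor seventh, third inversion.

Third inversion of Eb minor seventh has the seventh (Db) in the bass. As a slash chord: Ebm7/Db.

Ebm7/Db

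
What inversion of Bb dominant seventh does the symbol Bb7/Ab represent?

third inversion

Bb7/Ab means Bb dominant seventh with Ab in the bass. Ab is the seventh of Bb dominant seventh (Bb–D–F–Ab), so this is third inversion.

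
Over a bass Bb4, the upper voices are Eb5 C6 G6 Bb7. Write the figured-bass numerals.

4/2

The notes Bb, Eb, C, G stack in thirds as C–Eb–G–Bb — a C minor seventh chord. The bass Bb is the seventh, so this is third inversion: figured 4/2.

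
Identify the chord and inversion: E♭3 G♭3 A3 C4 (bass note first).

A diminished seventh, second inversion

Reducing to letter names: Eb, Gb, A, C. These stack in thirds as A–C–Eb–Gb — an A diminished seventh chord.
Eb is the fifth of A diminished seventh; fifth in the bass means second inversion (figured bass 4/3).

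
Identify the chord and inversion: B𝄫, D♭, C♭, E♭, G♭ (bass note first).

Reducing to letter names: Bbb, Db, Cb, Eb, Gb. These stack in thirds as Cb–Eb–Gb–Bbb–Db — a Cb dominant ninth chord.
The lowest note is Bbb, the seventh of the chord, so this is third inversion.

Cb dominant ninth, third inversion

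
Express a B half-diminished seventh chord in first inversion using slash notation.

First inversion of B half-diminished seventh has the third (D) in the bass. As a slash chord: Bø7/D.

Bø7/D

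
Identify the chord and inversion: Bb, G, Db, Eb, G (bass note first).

Eb dominant seventh, second inversion

The distinct note names are Bb, G, Db, Eb. Stacked in thirds they read Eb–G–Bb–Db, which is a dominant seventh chord on Eb.
With the fifth (Bb) in the bass, the chord is in second inversion (figured bass 4/3).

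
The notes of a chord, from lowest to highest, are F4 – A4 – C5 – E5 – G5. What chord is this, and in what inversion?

F major ninth, root position

Reducing to letter names: F, A, C, E, G. These stack in thirds as F–A–C–E–G — an F major ninth chord.
F is the root of F major ninth; root in the bass means root position.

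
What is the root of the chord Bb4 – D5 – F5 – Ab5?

Bb

Bb, D, F, Ab are the tones of a Bb dominant seventh chord (Bb–D–F–Ab), making Bb the root.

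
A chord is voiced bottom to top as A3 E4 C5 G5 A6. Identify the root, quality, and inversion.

A minor seventh, root position

Reducing to letter names: A, E, C, G. These stack in thirds as A–C–E–G — an A minor seventh chord.
A is the root of A minor seventh; root in the bass means root position (figured bass 7).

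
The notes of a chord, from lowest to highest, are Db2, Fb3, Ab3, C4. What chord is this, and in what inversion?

The pitch classes Db, Fb, Ab, C arrange in thirds as Db–Fb–Ab–C: a Db minor-major seventh chord.
With the root (Db) in the bass, the chord is in root position (figured bass 7).

Db minor-major seventh, root position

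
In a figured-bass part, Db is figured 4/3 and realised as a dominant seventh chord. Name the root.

The figures 4/3 mean the fifth of the chord is in the bass. If Db is the fifth of a dominant seventh chord, the root is Gb (chord tones Gb–Bb–Db–Fb).

Gb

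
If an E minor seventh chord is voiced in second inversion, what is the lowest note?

B

E minor seventh is E–G–B–D. Second inversion places the fifth in the bass: B.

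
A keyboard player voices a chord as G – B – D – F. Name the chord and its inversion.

The distinct note names are G, B, D, F. Stacked in thirds they read G–B–D–F, which is a dominant seventh chord on G.
G is the root of G dominant seventh; root in the bass means root position (figured bass 7).

G dominant seventh, root position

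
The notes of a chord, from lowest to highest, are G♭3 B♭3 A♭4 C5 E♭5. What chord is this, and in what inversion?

Ab dominant ninth, third inversion

The pitch classes Gb, Bb, Ab, C, Eb arrange in thirds as Ab–C–Eb–Gb–Bb: an Ab dominant ninth chord.
Gb is the seventh of Ab dominant ninth; seventh in the bass means third inversion.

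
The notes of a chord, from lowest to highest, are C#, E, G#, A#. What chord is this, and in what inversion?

A# half-diminished seventh, first inversion

The distinct note names are C#, E, G#, A#. Stacked in thirds they read A#–C#–E–G#, which is a half-diminished seventh chord on A#.
C# is the third of A# half-diminished seventh; third in the bass means first inversion (figured bass 6/5).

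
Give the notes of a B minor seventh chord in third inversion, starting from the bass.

The chord tones are B–D–F#–A. With the seventh (A) lowest for third inversion: A, B, D, F#.

A, B, D, F#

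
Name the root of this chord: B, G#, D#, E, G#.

E

B, G#, D#, E are the tones of an E major seventh chord (E–G#–B–D#), making E the root.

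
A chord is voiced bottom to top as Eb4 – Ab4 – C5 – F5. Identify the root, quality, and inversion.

Reducing to letter names: Eb, Ab, C, F. These stack in thirds as F–Ab–C–Eb — an F minor seventh chord.
With the seventh (Eb) in the bass, the chord is in third inversion (figured bass 4/2).

F minor seventh, third inversion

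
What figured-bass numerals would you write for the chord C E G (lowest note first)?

The notes C, E, G stack in thirds as C–E–G — a C major triad. The bass C is the root, so this is root position: figured 5/3.

5/3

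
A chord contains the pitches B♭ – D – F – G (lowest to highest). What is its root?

The distinct letter names are Bb, D, F, G. Arranged as a stack of thirds they read G–Bb–D–F, so G is the root (a G minor seventh chord).

G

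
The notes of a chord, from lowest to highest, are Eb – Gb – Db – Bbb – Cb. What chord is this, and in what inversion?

Cb dominant ninth, first inversion

Reducing to letter names: Eb, Gb, Db, Bbb, Cb. These stack in thirds as Cb–Eb–Gb–Bbb–Db — a Cb dominant ninth chord.
Eb is the third of Cb dominant ninth; third in the bass means first inversion.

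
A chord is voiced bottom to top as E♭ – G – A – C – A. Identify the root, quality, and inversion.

A half-diminished seventh, second inversion

The pitch classes Eb, G, A, C arrange in thirds as A–C–Eb–G: an A half-diminished seventh chord.
With the fifth (Eb) in the bass, the chord is in second inversion (figured bass 4/3).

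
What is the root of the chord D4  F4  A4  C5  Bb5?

Reordering D, F, A, C, Bb into stacked thirds gives Bb–D–F–A–C; the bottom of that stack, Bb, is the root.

Bb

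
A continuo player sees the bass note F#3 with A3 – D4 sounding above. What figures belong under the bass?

The notes F#, A, D stack in thirds as D–F#–A — a D major triad. The bass F# is the third, so this is first inversion: figured 6.

6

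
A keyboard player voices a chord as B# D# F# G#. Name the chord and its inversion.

The pitch classes B#, D#, F#, G# arrange in thirds as G#–B#–D#–F#: a G# dominant seventh chord.
B# is the third of G# dominant seventh; third in the bass means first inversion (figured bass 6/5).

G# dominant seventh, first inversion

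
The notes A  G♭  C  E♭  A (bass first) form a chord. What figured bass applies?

The notes A, Gb, C, Eb stack in thirds as A–C–Eb–Gb — an A diminished seventh chord. The bass A is the root, so this is root position: figured 7.

7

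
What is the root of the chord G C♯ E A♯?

Reordering G, C#, E, A# into stacked thirds gives A#–C#–E–G; the bottom of that stack, A#, is the root.

A#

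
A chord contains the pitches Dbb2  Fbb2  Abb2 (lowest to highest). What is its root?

Dbb

Reordering Dbb, Fbb, Abb into stacked thirds gives Dbb–Fbb–Abb; the bottom of that stack, Dbb, is the root.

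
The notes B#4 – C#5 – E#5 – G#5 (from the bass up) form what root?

The distinct letter names are B#, C#, E#, G#. Arranged as a stack of thirds they read C#–E#–G#–B#, so C# is the root (a C# major seventh chord).

C#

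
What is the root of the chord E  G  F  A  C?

F

E, G, F, A, C are the tones of an F major ninth chord (F–A–C–E–G), making F the root.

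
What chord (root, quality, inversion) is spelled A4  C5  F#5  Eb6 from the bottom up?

F# diminished seventh, first inversion

The distinct note names are A, C, F#, Eb. Stacked in thirds they read F#–A–C–Eb, which is a diminished seventh chord on F#.
A is the third of F# diminished seventh; third in the bass means first inversion (figured bass 6/5).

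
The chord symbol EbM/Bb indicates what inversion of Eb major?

second inversion

EbM/Bb means Eb major with Bb in the bass. Bb is the fifth of Eb major (Eb–G–Bb), so this is second inversion.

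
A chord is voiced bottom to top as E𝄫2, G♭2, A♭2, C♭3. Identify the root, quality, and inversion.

Ab half-diminished seventh, second inversion

Reducing to letter names: Ebb, Gb, Ab, Cb. These stack in thirds as Ab–Cb–Ebb–Gb — an Ab half-diminished seventh chord.
With the fifth (Ebb) in the bass, the chord is in second inversion (figured bass 4/3).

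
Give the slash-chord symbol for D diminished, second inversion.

Second inversion of D diminished has the fifth (Ab) in the bass. As a slash chord: Ddim/Ab.

Ddim/Ab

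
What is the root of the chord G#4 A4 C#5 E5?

A

Reordering G#, A, C#, E into stacked thirds gives A–C#–E–G#; the bottom of that stack, A, is the root.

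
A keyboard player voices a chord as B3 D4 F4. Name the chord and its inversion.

Reducing to letter names: B, D, F. These stack in thirds as B–D–F — a B diminished triad.
The lowest note is B, the root of the chord, so this is root position (figured bass 5/3).

B diminished, root position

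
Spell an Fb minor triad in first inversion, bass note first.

Abb, Cb, Fb

Fb minor is Fb–Abb–Cb. First inversion puts the third (Abb) in the bass, with the remaining tones above: Abb, Cb, Fb.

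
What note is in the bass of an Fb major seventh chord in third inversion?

Eb

In third inversion the seventh is lowest. For Fb major seventh (Fb–Ab–Cb–Eb) that is Eb.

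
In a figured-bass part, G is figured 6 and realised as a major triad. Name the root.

Eb

The figures 6 mean the third of the chord is in the bass. If G is the third of a major triad, the root is Eb (chord tones Eb–G–Bb).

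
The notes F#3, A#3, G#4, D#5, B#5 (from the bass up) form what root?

G#

The distinct letter names are F#, A#, G#, D#, B#. Arranged as a stack of thirds they read G#–B#–D#–F#–A#, so G# is the root (a G# dominant ninth chord).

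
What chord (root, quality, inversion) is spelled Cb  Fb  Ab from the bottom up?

Fb major, second inversion

The distinct note names are Cb, Fb, Ab. Stacked in thirds they read Fb–Ab–Cb, which is a major triad on Fb.
Cb is the fifth of Fb major; fifth in the bass means second inversion (figured bass 6/4).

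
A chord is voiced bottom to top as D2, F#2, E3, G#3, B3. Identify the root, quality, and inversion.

E dominant ninth, third inversion

The distinct note names are D, F#, E, G#, B. Stacked in thirds they read E–G#–B–D–F#, which is a dominant ninth chord on E.
The lowest note is D, the seventh of the chord, so this is third inversion.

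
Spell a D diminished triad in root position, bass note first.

D, F, Ab

D diminished is D–F–Ab. Root position puts the root (D) in the bass, with the remaining tones above: D, F, Ab.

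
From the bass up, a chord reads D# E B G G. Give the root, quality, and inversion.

E minor-major seventh, third inversion

The pitch classes D#, E, B, G arrange in thirds as E–G–B–D#: an E minor-major seventh chord.
With the seventh (D#) in the bass, the chord is in third inversion (figured bass 4/2).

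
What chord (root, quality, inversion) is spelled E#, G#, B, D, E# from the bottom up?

E# diminished seventh, root position

The distinct note names are E#, G#, B, D. Stacked in thirds they read E#–G#–B–D, which is a diminished seventh chord on E#.
With the root (E#) in the bass, the chord is in root position (figured bass 7).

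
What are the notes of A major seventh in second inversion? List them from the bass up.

E, G#, A, C#

A major seventh is A–C#–E–G#. Second inversion puts the fifth (E) in the bass, with the remaining tones above: E, G#, A, C#.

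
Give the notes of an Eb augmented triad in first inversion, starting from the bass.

Spelling Eb augmented: Eb–G–B. In first inversion the third is bass, giving G, B, Eb from the bottom.

G, B, Eb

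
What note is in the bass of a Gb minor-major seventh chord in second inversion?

Db

The fifth of Gb minor-major seventh (Gb–Bbb–Db–F) is Db; that is the bass in second inversion.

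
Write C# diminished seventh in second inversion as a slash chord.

Second inversion of C# diminished seventh has the fifth (G) in the bass. As a slash chord: C#dim7/G.

C#dim7/G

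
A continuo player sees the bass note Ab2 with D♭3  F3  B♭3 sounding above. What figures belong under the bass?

The notes Ab, Db, F, Bb stack in thirds as Bb–Db–F–Ab — a Bb minor seventh chord. The bass Ab is the seventh, so this is third inversion: figured 4/2.

4/2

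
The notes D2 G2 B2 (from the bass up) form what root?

G

The distinct letter names are D, G, B. Arranged as a stack of thirds they read G–B–D, so G is the root (a G major triad).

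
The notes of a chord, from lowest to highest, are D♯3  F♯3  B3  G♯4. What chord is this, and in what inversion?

The distinct note names are D#, F#, B, G#. Stacked in thirds they read G#–B–D#–F#, which is a minor seventh chord on G#.
With the fifth (D#) in the bass, the chord is in second inversion (figured bass 4/3).

G# minor seventh, second inversion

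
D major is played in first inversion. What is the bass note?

The third of D major (D–F#–A) is F#; that is the bass in first inversion.

F#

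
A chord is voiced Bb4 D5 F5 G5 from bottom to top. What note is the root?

G

Reordering Bb, D, F, G into stacked thirds gives G–Bb–D–F; the bottom of that stack, G, is the root.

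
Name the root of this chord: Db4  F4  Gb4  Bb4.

Reordering Db, F, Gb, Bb into stacked thirds gives Gb–Bb–Db–F; the bottom of that stack, Gb, is the root.

Gb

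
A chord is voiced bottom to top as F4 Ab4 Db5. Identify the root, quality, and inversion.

Db major, first inversion

Reducing to letter names: F, Ab, Db. These stack in thirds as Db–F–Ab — a Db major triad.
F is the third of Db major; third in the bass means first inversion (figured bass 6).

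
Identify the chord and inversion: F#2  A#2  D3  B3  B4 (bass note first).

B minor-major seventh, second inversion

The pitch classes F#, A#, D, B arrange in thirds as B–D–F#–A#: a B minor-major seventh chord.
With the fifth (F#) in the bass, the chord is in second inversion (figured bass 4/3).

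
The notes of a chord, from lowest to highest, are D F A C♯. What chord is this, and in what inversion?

The pitch classes D, F, A, C# arrange in thirds as D–F–A–C#: a D minor-major seventh chord.
D is the root of D minor-major seventh; root in the bass means root position (figured bass 7).

D minor-major seventh, root position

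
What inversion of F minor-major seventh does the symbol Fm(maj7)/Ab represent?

Fm(maj7)/Ab means F minor-major seventh with Ab in the bass. Ab is the third of F minor-major seventh (F–Ab–C–E), so this is first inversion.

first inversion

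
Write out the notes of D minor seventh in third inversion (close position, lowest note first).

Spelling D minor seventh: D–F–A–C. In third inversion the seventh is bass, giving C, D, F, A from the bottom.

C, D, F, A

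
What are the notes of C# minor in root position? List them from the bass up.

C#, E, G#

Spelling C# minor: C#–E–G#. In root position the root is bass, giving C#, E, G# from the bottom.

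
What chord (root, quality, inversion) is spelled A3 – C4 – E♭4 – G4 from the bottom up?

Reducing to letter names: A, C, Eb, G. These stack in thirds as A–C–Eb–G — an A half-diminished seventh chord.
A is the root of A half-diminished seventh; root in the bass means root position (figured bass 7).

A half-diminished seventh, root position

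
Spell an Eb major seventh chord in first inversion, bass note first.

G, Bb, D, Eb

Eb major seventh is Eb–G–Bb–D. First inversion puts the third (G) in the bass, with the remaining tones above: G, Bb, D, Eb.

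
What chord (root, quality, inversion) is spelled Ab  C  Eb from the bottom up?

Reducing to letter names: Ab, C, Eb. These stack in thirds as Ab–C–Eb — an Ab major triad.
The lowest note is Ab, the root of the chord, so this is root position (figured bass 5/3).

Ab major, root position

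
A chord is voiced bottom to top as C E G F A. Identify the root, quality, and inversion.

The pitch classes C, E, G, F, A arrange in thirds as F–A–C–E–G: an F major ninth chord.
With the fifth (C) in the bass, the chord is in second inversion.

F major ninth, second inversion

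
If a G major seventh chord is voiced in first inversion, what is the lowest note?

B

In first inversion the third is lowest. For G major seventh (G–B–D–F#) that is B.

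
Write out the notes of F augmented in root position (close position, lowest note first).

F, A, C#

F augmented is F–A–C#. Root position puts the root (F) in the bass, with the remaining tones above: F, A, C#.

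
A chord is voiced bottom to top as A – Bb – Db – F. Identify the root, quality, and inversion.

Bb minor-major seventh, third inversion

The pitch classes A, Bb, Db, F arrange in thirds as Bb–Db–F–A: a Bb minor-major seventh chord.
The lowest note is A, the seventh of the chord, so this is third inversion (figured bass 4/2).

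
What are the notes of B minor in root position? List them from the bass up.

B, D, F#

Spelling B minor: B–D–F#. In root position the root is bass, giving B, D, F# from the bottom.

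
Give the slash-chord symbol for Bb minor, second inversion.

Bbm/F

Second inversion of Bb minor has the fifth (F) in the bass. As a slash chord: Bbm/F.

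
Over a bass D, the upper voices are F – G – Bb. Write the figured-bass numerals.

4/3

The notes D, F, G, Bb stack in thirds as G–Bb–D–F — a G minor seventh chord. The bass D is the fifth, so this is second inversion: figured 4/3.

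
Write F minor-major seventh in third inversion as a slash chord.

Third inversion of F minor-major seventh has the seventh (E) in the bass. As a slash chord: Fm(maj7)/E.

Fm(maj7)/E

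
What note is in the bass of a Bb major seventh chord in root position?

Bb

Bb major seventh is Bb–D–F–A. Root position places the root in the bass: Bb.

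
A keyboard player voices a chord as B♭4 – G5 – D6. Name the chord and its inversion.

The distinct note names are Bb, G, D. Stacked in thirds they read G–Bb–D, which is a minor triad on G.
The lowest note is Bb, the third of the chord, so this is first inversion (figured bass 6).

G minor, first inversion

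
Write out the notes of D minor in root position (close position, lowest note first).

D, F, A

Spelling D minor: D–F–A. In root position the root is bass, giving D, F, A from the bottom.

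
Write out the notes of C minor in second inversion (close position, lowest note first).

G, C, Eb

The chord tones are C–Eb–G. With the fifth (G) lowest for second inversion: G, C, Eb.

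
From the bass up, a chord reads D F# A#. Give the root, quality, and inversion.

D augmented, root position

The distinct note names are D, F#, A#. Stacked in thirds they read D–F#–A#, which is an augmented triad on D.
D is the root of D augmented; root in the bass means root position (figured bass 5/3).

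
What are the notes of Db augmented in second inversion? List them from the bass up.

Spelling Db augmented: Db–F–A. In second inversion the fifth is bass, giving A, Db, F from the bottom.

A, Db, F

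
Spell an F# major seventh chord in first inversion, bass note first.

A#, C#, E#, F#

Spelling F# major seventh: F#–A#–C#–E#. In first inversion the third is bass, giving A#, C#, E#, F# from the bottom.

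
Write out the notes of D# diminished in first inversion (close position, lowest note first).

D# diminished is D#–F#–A. First inversion puts the third (F#) in the bass, with the remaining tones above: F#, A, D#.

F#, A, D#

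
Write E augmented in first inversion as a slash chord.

Eaug/G#

First inversion of E augmented has the third (G#) in the bass. As a slash chord: Eaug/G#.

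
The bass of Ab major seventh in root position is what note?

Ab

Ab major seventh is Ab–C–Eb–G. Root position places the root in the bass: Ab.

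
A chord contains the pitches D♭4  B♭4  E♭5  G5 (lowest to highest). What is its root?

Eb

Db, Bb, Eb, G are the tones of an Eb dominant seventh chord (Eb–G–Bb–Db), making Eb the root.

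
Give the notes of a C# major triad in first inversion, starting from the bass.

E#, G#, C#

Spelling C# major: C#–E#–G#. In first inversion the third is bass, giving E#, G#, C# from the bottom.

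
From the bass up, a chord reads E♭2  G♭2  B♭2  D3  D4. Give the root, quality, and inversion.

The distinct note names are Eb, Gb, Bb, D. Stacked in thirds they read Eb–Gb–Bb–D, which is a minor-major seventh chord on Eb.
Eb is the root of Eb minor-major seventh; root in the bass means root position (figured bass 7).

Eb minor-major seventh, root position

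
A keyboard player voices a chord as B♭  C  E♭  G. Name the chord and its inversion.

The pitch classes Bb, C, Eb, G arrange in thirds as C–Eb–G–Bb: a C minor seventh chord.
With the seventh (Bb) in the bass, the chord is in third inversion (figured bass 4/2).

C minor seventh, third inversion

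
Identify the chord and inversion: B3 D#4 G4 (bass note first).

The distinct note names are B, D#, G. Stacked in thirds they read G–B–D#, which is an augmented triad on G.
With the third (B) in the bass, the chord is in first inversion (figured bass 6).

G augmented, first inversion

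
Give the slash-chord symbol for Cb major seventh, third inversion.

Third inversion of Cb major seventh has the seventh (Bb) in the bass. As a slash chord: Cbmaj7/Bb.

Cbmaj7/Bb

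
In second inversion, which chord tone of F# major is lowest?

C#

In second inversion the fifth is lowest. For F# major (F#–A#–C#) that is C#.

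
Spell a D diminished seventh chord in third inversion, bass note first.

Cb, D, F, Ab

D diminished seventh is D–F–Ab–Cb. Third inversion puts the seventh (Cb) in the bass, with the remaining tones above: Cb, D, F, Ab.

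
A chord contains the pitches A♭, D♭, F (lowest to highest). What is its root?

Db

Ab, Db, F are the tones of a Db major triad (Db–F–Ab), making Db the root.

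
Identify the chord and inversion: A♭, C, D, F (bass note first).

D half-diminished seventh, second inversion

The pitch classes Ab, C, D, F arrange in thirds as D–F–Ab–C: a D half-diminished seventh chord.
The lowest note is Ab, the fifth of the chord, so this is second inversion (figured bass 4/3).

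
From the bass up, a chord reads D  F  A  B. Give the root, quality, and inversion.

The pitch classes D, F, A, B arrange in thirds as B–D–F–A: a B half-diminished seventh chord.
With the third (D) in the bass, the chord is in first inversion (figured bass 6/5).

B half-diminished seventh, first inversion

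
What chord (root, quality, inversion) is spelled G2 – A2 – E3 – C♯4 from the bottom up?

A dominant seventh, third inversion

The distinct note names are G, A, E, C#. Stacked in thirds they read A–C#–E–G, which is a dominant seventh chord on A.
With the seventh (G) in the bass, the chord is in third inversion (figured bass 4/2).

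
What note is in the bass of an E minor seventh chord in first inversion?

G

The third of E minor seventh (E–G–B–D) is G; that is the bass in first inversion.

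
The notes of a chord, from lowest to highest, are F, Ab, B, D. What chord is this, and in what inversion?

B diminished seventh, second inversion

Reducing to letter names: F, Ab, B, D. These stack in thirds as B–D–F–Ab — a B diminished seventh chord.
With the fifth (F) in the bass, the chord is in second inversion (figured bass 4/3).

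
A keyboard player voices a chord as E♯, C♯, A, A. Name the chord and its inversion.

A augmented, second inversion

The pitch classes E#, C#, A arrange in thirds as A–C#–E#: an A augmented triad.
E# is the fifth of A augmented; fifth in the bass means second inversion (figured bass 6/4).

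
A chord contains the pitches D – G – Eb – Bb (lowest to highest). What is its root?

Reordering D, G, Eb, Bb into stacked thirds gives Eb–G–Bb–D; the bottom of that stack, Eb, is the root.

Eb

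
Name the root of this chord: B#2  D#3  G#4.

B#, D#, G# are the tones of a G# major triad (G#–B#–D#), making G# the root.

G#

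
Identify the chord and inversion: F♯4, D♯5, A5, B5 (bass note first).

B dominant seventh, second inversion

The pitch classes F#, D#, A, B arrange in thirds as B–D#–F#–A: a B dominant seventh chord.
The lowest note is F#, the fifth of the chord, so this is second inversion (figured bass 4/3).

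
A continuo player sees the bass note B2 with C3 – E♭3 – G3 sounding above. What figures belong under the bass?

4/2

The notes B, C, Eb, G stack in thirds as C–Eb–G–B — a C minor-major seventh chord. The bass B is the seventh, so this is third inversion: figured 4/2.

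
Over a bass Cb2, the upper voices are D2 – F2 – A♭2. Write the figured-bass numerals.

The notes Cb, D, F, Ab stack in thirds as D–F–Ab–Cb — a D diminished seventh chord. The bass Cb is the seventh, so this is third inversion: figured 4/2.

4/2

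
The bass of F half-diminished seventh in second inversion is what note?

In second inversion the fifth is lowest. For F half-diminished seventh (F–Ab–Cb–Eb) that is Cb.

Cb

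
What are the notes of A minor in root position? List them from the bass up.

The chord tones are A–C–E. With the root (A) lowest for root position: A, C, E.

A, C, E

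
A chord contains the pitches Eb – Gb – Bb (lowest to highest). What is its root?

Eb

Reordering Eb, Gb, Bb into stacked thirds gives Eb–Gb–Bb; the bottom of that stack, Eb, is the root.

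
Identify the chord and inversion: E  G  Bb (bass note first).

E diminished, root position

The distinct note names are E, G, Bb. Stacked in thirds they read E–G–Bb, which is a diminished triad on E.
The lowest note is E, the root of the chord, so this is root position (figured bass 5/3).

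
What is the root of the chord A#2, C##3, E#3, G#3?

A#, C##, E#, G# are the tones of an A# dominant seventh chord (A#–C##–E#–G#), making A# the root.

A#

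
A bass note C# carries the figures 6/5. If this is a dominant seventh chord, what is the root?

A

The figures 6/5 mean the third of the chord is in the bass. If C# is the third of a dominant seventh chord, the root is A (chord tones A–C#–E–G).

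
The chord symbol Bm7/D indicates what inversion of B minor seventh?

Bm7/D means B minor seventh with D in the bass. D is the third of B minor seventh (B–D–F#–A), so this is first inversion.

first inversion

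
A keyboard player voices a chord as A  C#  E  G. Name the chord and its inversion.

The pitch classes A, C#, E, G arrange in thirds as A–C#–E–G: an A dominant seventh chord.
With the root (A) in the bass, the chord is in root position (figured bass 7).

A dominant seventh, root position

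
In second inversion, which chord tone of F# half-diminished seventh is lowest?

F# half-diminished seventh is F#–A–C–E. Second inversion places the fifth in the bass: C.

C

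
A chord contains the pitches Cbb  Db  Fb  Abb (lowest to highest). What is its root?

The distinct letter names are Cbb, Db, Fb, Abb. Arranged as a stack of thirds they read Db–Fb–Abb–Cbb, so Db is the root (a Db diminished seventh chord).

Db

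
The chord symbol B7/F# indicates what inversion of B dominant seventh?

B7/F# means B dominant seventh with F# in the bass. F# is the fifth of B dominant seventh (B–D#–F#–A), so this is second inversion.

second inversion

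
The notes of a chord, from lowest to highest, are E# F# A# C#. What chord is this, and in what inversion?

The distinct note names are E#, F#, A#, C#. Stacked in thirds they read F#–A#–C#–E#, which is a major seventh chord on F#.
With the seventh (E#) in the bass, the chord is in third inversion (figured bass 4/2).

F# major seventh, third inversion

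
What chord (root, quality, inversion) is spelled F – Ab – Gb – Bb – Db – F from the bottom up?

The pitch classes F, Ab, Gb, Bb, Db arrange in thirds as Gb–Bb–Db–F–Ab: a Gb major ninth chord.
F is the seventh of Gb major ninth; seventh in the bass means third inversion.

Gb major ninth, third inversion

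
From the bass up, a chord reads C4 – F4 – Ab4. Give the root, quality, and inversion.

Reducing to letter names: C, F, Ab. These stack in thirds as F–Ab–C — an F minor triad.
C is the fifth of F minor; fifth in the bass means second inversion (figured bass 6/4).

F minor, second inversion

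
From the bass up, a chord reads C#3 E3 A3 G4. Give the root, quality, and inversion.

A dominant seventh, first inversion

The pitch classes C#, E, A, G arrange in thirds as A–C#–E–G: an A dominant seventh chord.
With the third (C#) in the bass, the chord is in first inversion (figured bass 6/5).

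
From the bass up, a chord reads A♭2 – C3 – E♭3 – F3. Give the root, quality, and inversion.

The distinct note names are Ab, C, Eb, F. Stacked in thirds they read F–Ab–C–Eb, which is a minor seventh chord on F.
With the third (Ab) in the bass, the chord is in first inversion (figured bass 6/5).

F minor seventh, first inversion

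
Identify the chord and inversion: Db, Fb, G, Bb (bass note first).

The distinct note names are Db, Fb, G, Bb. Stacked in thirds they read G–Bb–Db–Fb, which is a diminished seventh chord on G.
Db is the fifth of G diminished seventh; fifth in the bass means second inversion (figured bass 4/3).

G diminished seventh, second inversion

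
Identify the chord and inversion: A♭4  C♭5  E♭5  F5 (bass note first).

F half-diminished seventh, first inversion

The distinct note names are Ab, Cb, Eb, F. Stacked in thirds they read F–Ab–Cb–Eb, which is a half-diminished seventh chord on F.
With the third (Ab) in the bass, the chord is in first inversion (figured bass 6/5).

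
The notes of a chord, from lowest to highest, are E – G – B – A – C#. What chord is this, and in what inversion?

A dominant ninth, second inversion

The pitch classes E, G, B, A, C# arrange in thirds as A–C#–E–G–B: an A dominant ninth chord.
E is the fifth of A dominant ninth; fifth in the bass means second inversion.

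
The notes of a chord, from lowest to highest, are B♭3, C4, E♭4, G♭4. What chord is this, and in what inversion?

C half-diminished seventh, third inversion

The distinct note names are Bb, C, Eb, Gb. Stacked in thirds they read C–Eb–Gb–Bb, which is a half-diminished seventh chord on C.
With the seventh (Bb) in the bass, the chord is in third inversion (figured bass 4/2).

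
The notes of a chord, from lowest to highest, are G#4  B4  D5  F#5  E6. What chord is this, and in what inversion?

The distinct note names are G#, B, D, F#, E. Stacked in thirds they read E–G#–B–D–F#, which is a dominant ninth chord on E.
With the third (G#) in the bass, the chord is in first inversion.

E dominant ninth, first inversion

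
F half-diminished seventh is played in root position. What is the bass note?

F

F half-diminished seventh is F–Ab–Cb–Eb. Root position places the root in the bass: F.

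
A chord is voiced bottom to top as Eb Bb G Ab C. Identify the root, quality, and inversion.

Ab major ninth, second inversion

Reducing to letter names: Eb, Bb, G, Ab, C. These stack in thirds as Ab–C–Eb–G–Bb — an Ab major ninth chord.
With the fifth (Eb) in the bass, the chord is in second inversion.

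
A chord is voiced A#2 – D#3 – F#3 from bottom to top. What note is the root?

The distinct letter names are A#, D#, F#. Arranged as a stack of thirds they read D#–F#–A#, so D# is the root (a D# minor triad).

D#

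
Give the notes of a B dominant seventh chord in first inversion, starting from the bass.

B dominant seventh is B–D#–F#–A. First inversion puts the third (D#) in the bass, with the remaining tones above: D#, F#, A, B.

D#, F#, A, B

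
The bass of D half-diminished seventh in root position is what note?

D

The root of D half-diminished seventh (D–F–Ab–C) is D; that is the bass in root position.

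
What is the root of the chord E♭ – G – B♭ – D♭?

Eb

Reordering Eb, G, Bb, Db into stacked thirds gives Eb–G–Bb–Db; the bottom of that stack, Eb, is the root.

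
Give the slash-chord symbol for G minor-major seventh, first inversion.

Gm(maj7)/Bb

First inversion of G minor-major seventh has the third (Bb) in the bass. As a slash chord: Gm(maj7)/Bb.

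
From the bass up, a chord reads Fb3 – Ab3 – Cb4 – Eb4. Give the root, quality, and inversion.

Reducing to letter names: Fb, Ab, Cb, Eb. These stack in thirds as Fb–Ab–Cb–Eb — an Fb major seventh chord.
With the root (Fb) in the bass, the chord is in root position (figured bass 7).

Fb major seventh, root position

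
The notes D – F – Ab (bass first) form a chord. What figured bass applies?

The notes D, F, Ab stack in thirds as D–F–Ab — a D diminished triad. The bass D is the root, so this is root position: figured 5/3.

5/3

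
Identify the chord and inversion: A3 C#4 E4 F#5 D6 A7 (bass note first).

Reducing to letter names: A, C#, E, F#, D. These stack in thirds as D–F#–A–C#–E — a D major ninth chord.
With the fifth (A) in the bass, the chord is in second inversion.

D major ninth, second inversion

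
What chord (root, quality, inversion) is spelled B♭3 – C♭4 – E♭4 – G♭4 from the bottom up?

Reducing to letter names: Bb, Cb, Eb, Gb. These stack in thirds as Cb–Eb–Gb–Bb — a Cb major seventh chord.
With the seventh (Bb) in the bass, the chord is in third inversion (figured bass 4/2).

Cb major seventh, third inversion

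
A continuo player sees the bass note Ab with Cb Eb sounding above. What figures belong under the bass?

The notes Ab, Cb, Eb stack in thirds as Ab–Cb–Eb — an Ab minor triad. The bass Ab is the root, so this is root position: figured 5/3.

5/3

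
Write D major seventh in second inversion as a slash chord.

Second inversion of D major seventh has the fifth (A) in the bass. As a slash chord: Dmaj7/A.

Dmaj7/A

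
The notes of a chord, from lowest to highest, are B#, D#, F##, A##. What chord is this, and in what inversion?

B# minor-major seventh, root position

Reducing to letter names: B#, D#, F##, A##. These stack in thirds as B#–D#–F##–A## — a B# minor-major seventh chord.
With the root (B#) in the bass, the chord is in root position (figured bass 7).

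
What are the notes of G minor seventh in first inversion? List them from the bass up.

Bb, D, F, G

The chord tones are G–Bb–D–F. With the third (Bb) lowest for first inversion: Bb, D, F, G.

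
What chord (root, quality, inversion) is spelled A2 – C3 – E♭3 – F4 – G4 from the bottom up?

F dominant ninth, first inversion

Reducing to letter names: A, C, Eb, F, G. These stack in thirds as F–A–C–Eb–G — an F dominant ninth chord.
A is the third of F dominant ninth; third in the bass means first inversion.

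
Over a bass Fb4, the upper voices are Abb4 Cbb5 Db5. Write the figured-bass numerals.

The notes Fb, Abb, Cbb, Db stack in thirds as Db–Fb–Abb–Cbb — a Db diminished seventh chord. The bass Fb is the third, so this is first inversion: figured 6/5.

6/5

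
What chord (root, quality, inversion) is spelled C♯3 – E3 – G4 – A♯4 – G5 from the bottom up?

The distinct note names are C#, E, G, A#. Stacked in thirds they read A#–C#–E–G, which is a diminished seventh chord on A#.
With the third (C#) in the bass, the chord is in first inversion (figured bass 6/5).

A# diminished seventh, first inversion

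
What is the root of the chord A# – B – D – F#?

Reordering A#, B, D, F# into stacked thirds gives B–D–F#–A#; the bottom of that stack, B, is the root.

B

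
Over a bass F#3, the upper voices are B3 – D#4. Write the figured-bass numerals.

6/4

The notes F#, B, D# stack in thirds as B–D#–F# — a B major triad. The bass F# is the fifth, so this is second inversion: figured 6/4.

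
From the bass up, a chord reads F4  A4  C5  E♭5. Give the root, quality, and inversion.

F dominant seventh, root position

Reducing to letter names: F, A, C, Eb. These stack in thirds as F–A–C–Eb — an F dominant seventh chord.
With the root (F) in the bass, the chord is in root position (figured bass 7).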